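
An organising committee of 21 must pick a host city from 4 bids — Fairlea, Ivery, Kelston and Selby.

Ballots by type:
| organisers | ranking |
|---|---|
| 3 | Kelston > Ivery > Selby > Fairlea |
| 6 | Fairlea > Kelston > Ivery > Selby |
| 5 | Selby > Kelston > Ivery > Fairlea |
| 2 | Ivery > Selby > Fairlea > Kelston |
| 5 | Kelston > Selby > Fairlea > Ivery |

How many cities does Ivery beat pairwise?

Ivery against each rival (21 organisers):
Ivery vs Fairlea: Fairlea wins 11–10.
Ivery vs Kelston: Ivery preferred on 2 ballots; Kelston wins 19–2.
Ivery vs Selby: 3+6+2 = 11 for Ivery, 10 for Selby — Ivery by 11–10.
Ivery beats Selby; loses to Fairlea, Kelston — 1 pairwise win.

1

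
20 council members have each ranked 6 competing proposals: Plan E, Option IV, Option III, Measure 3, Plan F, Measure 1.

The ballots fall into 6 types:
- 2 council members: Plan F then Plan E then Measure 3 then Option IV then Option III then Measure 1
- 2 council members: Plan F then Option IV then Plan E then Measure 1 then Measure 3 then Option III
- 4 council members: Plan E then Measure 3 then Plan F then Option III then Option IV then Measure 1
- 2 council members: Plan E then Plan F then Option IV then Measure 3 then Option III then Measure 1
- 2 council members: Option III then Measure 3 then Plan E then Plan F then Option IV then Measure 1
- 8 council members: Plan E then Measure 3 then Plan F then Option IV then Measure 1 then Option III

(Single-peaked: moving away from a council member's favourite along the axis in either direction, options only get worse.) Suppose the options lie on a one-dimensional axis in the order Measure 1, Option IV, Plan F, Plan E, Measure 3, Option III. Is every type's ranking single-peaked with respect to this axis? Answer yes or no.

yes

Axis positions: Measure 1=1, Option IV=2, Plan F=3, Plan E=4, Measure 3=5, Option III=6.
Type 1 (peak Plan F at position 3): ranking walks positions 3-4-5-2-6-1, expanding outward from the peak — single-peaked.
Type 2 (peak Plan F at position 3): ranking walks positions 3-2-4-1-5-6, expanding outward from the peak — single-peaked.
Type 3 (peak Plan E at position 4): ranking walks positions 4-5-3-6-2-1, expanding outward from the peak — single-peaked.
Type 4 (peak Plan E at position 4): ranking walks positions 4-3-2-5-6-1, expanding outward from the peak — single-peaked.
Type 5 (peak Option III at position 6): ranking walks positions 6-5-4-3-2-1, expanding outward from the peak — single-peaked.
Type 6 (peak Plan E at position 4): ranking walks positions 4-5-3-2-1-6, expanding outward from the peak — single-peaked.
Every ranking is single-peaked on this axis.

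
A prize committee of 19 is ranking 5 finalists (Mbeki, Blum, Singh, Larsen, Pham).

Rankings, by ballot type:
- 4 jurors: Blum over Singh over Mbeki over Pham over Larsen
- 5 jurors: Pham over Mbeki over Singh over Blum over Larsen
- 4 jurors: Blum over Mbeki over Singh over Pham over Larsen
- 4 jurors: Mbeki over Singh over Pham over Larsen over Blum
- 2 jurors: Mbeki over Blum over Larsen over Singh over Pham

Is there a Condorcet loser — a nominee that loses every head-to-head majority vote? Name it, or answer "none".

Larsen

Head-to-head results (19 jurors):
Mbeki–Blum: Mbeki 11–8.
Mbeki–Singh: Mbeki 15–4.
Mbeki–Larsen: Mbeki 19–0.
Mbeki vs Pham: 4+4+4+2 = 14 for Mbeki, 5 for Pham — Mbeki by 14–5.
Blum vs Singh: Blum preferred on 4+4+2 = 10 ballots; Blum wins 10–9.
Blum vs Larsen: Blum wins 15–4.
Blum vs Pham: 10 to 9, Blum.
Singh vs Larsen: Singh is ranked higher on 4+5+4+4 = 17 ballots, Larsen on 2. Singh wins 17–2.
Singh vs Pham: 4+4+4+2 = 14 for Singh, 5 for Pham — Singh by 14–5.
Larsen vs Pham: Larsen is ranked higher on 2 ballots, Pham on 17. Pham wins 17–2.
Larsen is beaten in every head-to-head and is the Condorcet loser.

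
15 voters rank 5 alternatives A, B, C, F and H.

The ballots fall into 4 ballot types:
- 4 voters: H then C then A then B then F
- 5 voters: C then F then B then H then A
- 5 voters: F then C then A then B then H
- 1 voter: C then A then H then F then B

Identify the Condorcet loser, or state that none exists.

Head-to-head results (15 voters):
A vs B: A is ranked higher on 4+5+1 = 10 ballots, B on 5. A wins 10–5.
A–C: C 15–0.
A vs F: 4+1 = 5 for A, 10 for F — F by 10–5.
A vs H: A is ranked higher on 5+1 = 6 ballots, H on 9. H wins 9–6.
B vs C: C, 15–0.
B vs F: B preferred on 4 ballots; F wins 11–4.
B vs H: B wins 10–5.
C vs F: C wins 10–5.
C vs H: C, 11–4.
F vs H: F wins 10–5.
Each alternative has at least one pairwise win (A beats B; B beats H; C beats A; F beats A; H beats A) — no Condorcet loser.

none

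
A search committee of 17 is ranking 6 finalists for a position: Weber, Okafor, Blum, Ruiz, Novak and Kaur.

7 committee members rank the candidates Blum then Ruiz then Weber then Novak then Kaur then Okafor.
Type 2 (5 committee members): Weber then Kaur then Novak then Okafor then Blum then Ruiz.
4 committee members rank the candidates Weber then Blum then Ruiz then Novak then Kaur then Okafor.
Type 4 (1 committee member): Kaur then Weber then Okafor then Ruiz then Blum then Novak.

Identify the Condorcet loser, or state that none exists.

Okafor

Head-to-head results (17 committee members):
Weber–Okafor: Weber 17–0.
Weber–Blum: Weber 10–7.
Weber vs Ruiz: Weber wins 10–7.
Weber vs Novak: Weber is ranked higher on 7+5+4+1 = 17 ballots, Novak on 0. Weber wins 17–0.
Weber vs Kaur: Weber wins 16–1.
Okafor vs Blum: Okafor is ranked higher on 5+1 = 6 ballots, Blum on 11. Blum wins 11–6.
Okafor vs Ruiz: 6 to 11, Ruiz.
Okafor vs Novak: 1 for Okafor, 16 for Novak — Novak by 16–1.
Okafor–Kaur: Kaur 17–0.
Blum vs Ruiz: 7+5+4 = 16 for Blum, 1 for Ruiz — Blum by 16–1.
Blum vs Novak: Blum wins 12–5.
Blum vs Kaur: Blum wins 11–6.
Ruiz vs Novak: Ruiz is ranked higher on 7+4+1 = 12 ballots, Novak on 5. Ruiz wins 12–5.
Ruiz vs Kaur: 7+4 = 11 for Ruiz, 6 for Kaur — Ruiz by 11–6.
Novak vs Kaur: Novak, 11–6.
Only Okafor has no wins; Okafor is the Condorcet loser.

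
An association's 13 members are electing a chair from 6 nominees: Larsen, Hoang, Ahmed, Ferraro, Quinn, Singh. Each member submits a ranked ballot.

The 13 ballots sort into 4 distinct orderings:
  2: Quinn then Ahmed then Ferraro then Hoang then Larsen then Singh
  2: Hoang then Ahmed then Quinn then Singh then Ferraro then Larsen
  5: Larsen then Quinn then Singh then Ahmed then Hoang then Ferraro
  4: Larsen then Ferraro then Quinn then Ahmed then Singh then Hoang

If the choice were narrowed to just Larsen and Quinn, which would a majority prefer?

Larsen

Ballots ranking Larsen above Quinn: 5 + 4 = 9.
Ballots ranking Quinn above Larsen: 13 − 9 = 4.
Larsen wins the head-to-head 9–4.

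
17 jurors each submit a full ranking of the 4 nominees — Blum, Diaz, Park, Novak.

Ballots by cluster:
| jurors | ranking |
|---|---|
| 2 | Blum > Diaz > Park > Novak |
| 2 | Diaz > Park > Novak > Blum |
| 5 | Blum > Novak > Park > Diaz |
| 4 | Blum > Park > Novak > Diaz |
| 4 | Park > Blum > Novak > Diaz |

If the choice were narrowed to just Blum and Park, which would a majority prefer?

Blum

Ballots ranking Blum above Park: 2 + 5 + 4 = 11.
Ballots ranking Park above Blum: 17 − 11 = 6.
Blum wins the head-to-head 11–6.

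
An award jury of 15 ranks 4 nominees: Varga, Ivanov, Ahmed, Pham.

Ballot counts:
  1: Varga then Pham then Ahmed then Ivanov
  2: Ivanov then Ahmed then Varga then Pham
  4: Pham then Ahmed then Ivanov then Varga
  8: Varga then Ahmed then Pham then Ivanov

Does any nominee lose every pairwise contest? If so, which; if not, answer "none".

Ivanov

Head-to-head results (15 jurors):
Varga vs Ivanov: 9 to 6, Varga.
Varga vs Ahmed: Varga, 9–6.
Varga–Pham: Varga 11–4.
Ivanov–Ahmed: Ahmed 13–2.
Ivanov vs Pham: 2 for Ivanov, 13 for Pham — Pham by 13–2.
Ahmed vs Pham: Ahmed, 10–5.
Only Ivanov has no wins; Ivanov is the Condorcet loser.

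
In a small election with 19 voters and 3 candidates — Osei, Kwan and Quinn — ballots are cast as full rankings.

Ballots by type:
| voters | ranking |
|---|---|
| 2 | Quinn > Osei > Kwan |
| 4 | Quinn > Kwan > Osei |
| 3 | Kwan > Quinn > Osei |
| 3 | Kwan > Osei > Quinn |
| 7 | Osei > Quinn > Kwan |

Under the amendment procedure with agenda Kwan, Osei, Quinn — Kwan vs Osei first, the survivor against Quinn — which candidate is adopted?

Quinn

Round 1: Kwan vs Osei — 10–9, Kwan advances.
Round 2: Kwan vs Quinn — 6–13, Quinn advances.
The agenda winner is Quinn.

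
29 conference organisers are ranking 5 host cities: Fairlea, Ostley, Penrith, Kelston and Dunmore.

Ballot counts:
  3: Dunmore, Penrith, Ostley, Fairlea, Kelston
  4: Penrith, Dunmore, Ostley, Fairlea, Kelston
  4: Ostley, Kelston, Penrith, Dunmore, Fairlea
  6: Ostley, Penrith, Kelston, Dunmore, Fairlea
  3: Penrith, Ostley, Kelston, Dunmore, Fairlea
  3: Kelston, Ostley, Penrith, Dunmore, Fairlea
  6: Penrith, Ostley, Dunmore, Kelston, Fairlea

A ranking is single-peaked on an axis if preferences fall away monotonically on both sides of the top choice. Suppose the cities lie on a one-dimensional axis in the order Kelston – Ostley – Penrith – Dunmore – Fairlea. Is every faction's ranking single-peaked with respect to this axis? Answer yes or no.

yes

Axis positions: Kelston=1, Ostley=2, Penrith=3, Dunmore=4, Fairlea=5.
Faction 1 (peak Dunmore at position 4): ranking walks positions 4-3-2-5-1, expanding outward from the peak — single-peaked.
Faction 2 (peak Penrith at position 3): ranking walks positions 3-4-2-5-1, expanding outward from the peak — single-peaked.
Faction 3 (peak Ostley at position 2): ranking walks positions 2-1-3-4-5, expanding outward from the peak — single-peaked.
Faction 4 (peak Ostley at position 2): ranking walks positions 2-3-1-4-5, expanding outward from the peak — single-peaked.
Faction 5 (peak Penrith at position 3): ranking walks positions 3-2-1-4-5, expanding outward from the peak — single-peaked.
Faction 6 (peak Kelston at position 1): ranking walks positions 1-2-3-4-5, expanding outward from the peak — single-peaked.
Faction 7 (peak Penrith at position 3): ranking walks positions 3-2-4-1-5, expanding outward from the peak — single-peaked.
Every ranking is single-peaked on this axis.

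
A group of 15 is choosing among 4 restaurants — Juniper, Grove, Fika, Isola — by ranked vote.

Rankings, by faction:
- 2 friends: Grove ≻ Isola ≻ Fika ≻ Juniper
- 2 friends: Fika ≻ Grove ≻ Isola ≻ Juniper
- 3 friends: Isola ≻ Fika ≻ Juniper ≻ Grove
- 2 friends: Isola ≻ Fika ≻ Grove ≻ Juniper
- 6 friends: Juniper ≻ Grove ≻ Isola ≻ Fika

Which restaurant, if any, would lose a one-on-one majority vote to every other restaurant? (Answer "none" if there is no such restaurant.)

none

Pairwise majorities:
Juniper vs Grove: Juniper, 9–6.
Juniper–Fika: Fika 9–6.
Juniper–Isola: Isola 9–6.
Grove vs Fika: Grove is ranked higher on 2+6 = 8 ballots, Fika on 7. Grove wins 8–7.
Grove–Isola: Grove 10–5.
Fika vs Isola: Fika preferred on 2 ballots; Isola wins 13–2.
Every restaurant wins at least one matchup (Juniper beats Grove; Grove beats Fika; Fika beats Juniper; Isola beats Juniper), so there is no Condorcet loser.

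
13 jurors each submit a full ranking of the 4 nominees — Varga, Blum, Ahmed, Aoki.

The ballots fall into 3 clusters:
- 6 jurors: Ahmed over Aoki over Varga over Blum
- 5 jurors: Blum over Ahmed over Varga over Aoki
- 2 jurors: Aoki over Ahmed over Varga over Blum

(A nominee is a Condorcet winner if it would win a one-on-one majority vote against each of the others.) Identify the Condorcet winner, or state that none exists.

Head-to-head results (13 jurors):
Varga vs Blum: 6+2 = 8 for Varga, 5 for Blum — Varga by 8–5.
Varga vs Ahmed: Varga preferred on 0 ballots; Ahmed wins 13–0.
Varga vs Aoki: Varga is ranked higher on 5 ballots, Aoki on 8. Aoki wins 8–5.
Blum vs Ahmed: Blum preferred on 5 ballots; Ahmed wins 8–5.
Blum vs Aoki: 5 to 8, Aoki.
Ahmed vs Aoki: Ahmed preferred on 6+5 = 11 ballots; Ahmed wins 11–2.
Ahmed wins every pairwise contest, so Ahmed is the Condorcet winner.

Ahmed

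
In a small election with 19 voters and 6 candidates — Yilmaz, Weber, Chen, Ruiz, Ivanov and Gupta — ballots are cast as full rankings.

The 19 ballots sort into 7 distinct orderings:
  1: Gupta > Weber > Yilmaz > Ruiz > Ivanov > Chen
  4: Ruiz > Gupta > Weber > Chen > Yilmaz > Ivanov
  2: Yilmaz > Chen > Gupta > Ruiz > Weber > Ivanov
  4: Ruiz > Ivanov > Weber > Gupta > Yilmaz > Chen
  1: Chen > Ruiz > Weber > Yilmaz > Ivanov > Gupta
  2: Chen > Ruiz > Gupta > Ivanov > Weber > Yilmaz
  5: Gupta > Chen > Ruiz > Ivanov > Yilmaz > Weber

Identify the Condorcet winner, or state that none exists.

none

Head-to-head results (19 voters):
Yilmaz vs Weber: 2+5 = 7 for Yilmaz, 12 for Weber — Weber by 12–7.
Yilmaz–Chen: Chen 12–7.
Yilmaz vs Ruiz: Ruiz wins 16–3.
Yilmaz vs Ivanov: 8 to 11, Ivanov.
Yilmaz vs Gupta: Yilmaz is ranked higher on 2+1 = 3 ballots, Gupta on 16. Gupta wins 16–3.
Weber–Chen: Chen 10–9.
Weber–Ruiz: Ruiz 18–1.
Weber vs Ivanov: 8 to 11, Ivanov.
Weber vs Gupta: Weber preferred on 4+1 = 5 ballots; Gupta wins 14–5.
Chen vs Ruiz: Chen preferred on 2+1+2+5 = 10 ballots; Chen wins 10–9.
Chen vs Ivanov: Chen preferred on 4+2+1+2+5 = 14 ballots; Chen wins 14–5.
Chen vs Gupta: 5 to 14, Gupta.
Ruiz vs Ivanov: 19 to 0, Ruiz.
Ruiz vs Gupta: 11 to 8, Ruiz.
Ivanov vs Gupta: Gupta wins 14–5.
Each candidate drops at least one matchup (Yilmaz loses to Weber; Weber loses to Chen; Chen loses to Gupta; Ruiz loses to Chen; Ivanov loses to Chen; Gupta loses to Ruiz); the cycle Chen > Ruiz > Gupta > Chen rules out a Condorcet winner.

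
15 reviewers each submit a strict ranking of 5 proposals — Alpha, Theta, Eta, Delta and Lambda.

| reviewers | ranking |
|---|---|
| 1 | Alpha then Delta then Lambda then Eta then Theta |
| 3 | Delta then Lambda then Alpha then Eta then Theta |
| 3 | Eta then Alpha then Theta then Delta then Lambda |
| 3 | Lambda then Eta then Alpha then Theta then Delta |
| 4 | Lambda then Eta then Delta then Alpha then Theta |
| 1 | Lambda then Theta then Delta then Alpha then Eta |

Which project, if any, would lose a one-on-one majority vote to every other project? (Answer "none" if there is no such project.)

Pairwise majorities:
Alpha vs Theta: Alpha, 14–1.
Alpha vs Eta: Eta wins 10–5.
Alpha–Delta: Delta 8–7.
Alpha vs Lambda: 1+3 = 4 for Alpha, 11 for Lambda — Lambda by 11–4.
Theta–Eta: Eta 14–1.
Theta–Delta: Delta 8–7.
Theta vs Lambda: Lambda, 12–3.
Eta vs Delta: Eta wins 10–5.
Eta vs Lambda: Eta is ranked higher on 3 ballots, Lambda on 12. Lambda wins 12–3.
Delta vs Lambda: Lambda wins 8–7.
Only Theta has no wins; Theta is the Condorcet loser.

Theta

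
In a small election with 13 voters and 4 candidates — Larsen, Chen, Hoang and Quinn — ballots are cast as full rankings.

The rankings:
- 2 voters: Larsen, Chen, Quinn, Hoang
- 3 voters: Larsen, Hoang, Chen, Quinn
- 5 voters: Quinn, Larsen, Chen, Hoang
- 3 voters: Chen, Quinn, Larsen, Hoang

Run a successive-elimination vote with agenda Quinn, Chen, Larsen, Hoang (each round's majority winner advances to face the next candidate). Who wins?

Round 1: Quinn vs Chen — 5–8, Chen advances.
Round 2: Chen vs Larsen — 3–10, Larsen advances.
Round 3: Larsen vs Hoang — 13–0, Larsen advances.
The agenda winner is Larsen.

Larsen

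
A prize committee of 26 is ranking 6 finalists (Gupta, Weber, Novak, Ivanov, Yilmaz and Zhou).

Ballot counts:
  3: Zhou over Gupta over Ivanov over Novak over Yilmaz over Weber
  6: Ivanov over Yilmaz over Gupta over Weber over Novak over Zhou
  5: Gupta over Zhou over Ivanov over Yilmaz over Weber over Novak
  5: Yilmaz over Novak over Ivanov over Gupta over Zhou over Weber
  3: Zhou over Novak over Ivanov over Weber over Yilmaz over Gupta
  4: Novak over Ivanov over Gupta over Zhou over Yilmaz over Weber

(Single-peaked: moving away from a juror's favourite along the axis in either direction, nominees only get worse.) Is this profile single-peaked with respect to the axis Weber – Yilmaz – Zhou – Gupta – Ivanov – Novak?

Axis positions: Weber=1, Yilmaz=2, Zhou=3, Gupta=4, Ivanov=5, Novak=6.
Type 1 (peak Zhou at position 3): ranking walks positions 3-4-5-6-2-1, expanding outward from the peak — single-peaked.
Type 2: ranking walks positions 5-2-4-1-6-3; Yilmaz is ranked above Gupta even though Gupta lies between Yilmaz and the peak Ivanov on the axis — preferences dip and rise again. Not single-peaked.
Type 3 (peak Gupta at position 4): ranking walks positions 4-3-5-2-1-6, expanding outward from the peak — single-peaked.
Type 4: ranking walks positions 2-6-5-4-3-1; Novak is ranked above Zhou even though Zhou lies between Novak and the peak Yilmaz on the axis — preferences dip and rise again. Not single-peaked.
Type 5: ranking walks positions 3-6-5-1-2-4; Novak is ranked above Gupta even though Gupta lies between Novak and the peak Zhou on the axis — preferences dip and rise again. Not single-peaked.
Type 6 (peak Novak at position 6): ranking walks positions 6-5-4-3-2-1, expanding outward from the peak — single-peaked.
Type 2 violates single-peakedness, so the profile is not single-peaked on this axis.

no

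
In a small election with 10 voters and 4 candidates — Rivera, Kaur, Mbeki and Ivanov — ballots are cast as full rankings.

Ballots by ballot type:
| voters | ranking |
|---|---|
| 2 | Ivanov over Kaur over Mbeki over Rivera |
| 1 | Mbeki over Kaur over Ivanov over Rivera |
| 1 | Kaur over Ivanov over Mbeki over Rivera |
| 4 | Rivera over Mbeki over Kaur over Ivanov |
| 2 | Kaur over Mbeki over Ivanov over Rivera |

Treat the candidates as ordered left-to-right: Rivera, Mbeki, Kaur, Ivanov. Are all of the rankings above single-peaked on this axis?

yes

Axis positions: Rivera=1, Mbeki=2, Kaur=3, Ivanov=4.
Ballot type 1 (peak Ivanov at position 4): ranking walks positions 4-3-2-1, expanding outward from the peak — single-peaked.
Ballot type 2 (peak Mbeki at position 2): ranking walks positions 2-3-4-1, expanding outward from the peak — single-peaked.
Ballot type 3 (peak Kaur at position 3): ranking walks positions 3-4-2-1, expanding outward from the peak — single-peaked.
Ballot type 4 (peak Rivera at position 1): ranking walks positions 1-2-3-4, expanding outward from the peak — single-peaked.
Ballot type 5 (peak Kaur at position 3): ranking walks positions 3-2-4-1, expanding outward from the peak — single-peaked.
Every ranking is single-peaked on this axis.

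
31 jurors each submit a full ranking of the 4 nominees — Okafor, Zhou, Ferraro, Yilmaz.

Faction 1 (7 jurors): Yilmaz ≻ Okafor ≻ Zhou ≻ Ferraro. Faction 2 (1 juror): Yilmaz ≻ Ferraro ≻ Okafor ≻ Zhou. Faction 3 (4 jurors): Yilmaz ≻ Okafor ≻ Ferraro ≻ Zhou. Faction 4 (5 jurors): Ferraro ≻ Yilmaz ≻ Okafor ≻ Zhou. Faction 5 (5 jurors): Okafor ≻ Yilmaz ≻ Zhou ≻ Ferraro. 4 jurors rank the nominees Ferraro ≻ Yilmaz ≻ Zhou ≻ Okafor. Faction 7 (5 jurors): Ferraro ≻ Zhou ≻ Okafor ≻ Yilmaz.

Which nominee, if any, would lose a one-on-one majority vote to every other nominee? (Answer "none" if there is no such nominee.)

Pairwise majorities:
Okafor vs Zhou: Okafor preferred on 7+1+4+5+5 = 22 ballots; Okafor wins 22–9.
Okafor–Ferraro: Okafor 16–15.
Okafor vs Yilmaz: Okafor is ranked higher on 5+5 = 10 ballots, Yilmaz on 21. Yilmaz wins 21–10.
Zhou vs Ferraro: 7+5 = 12 for Zhou, 19 for Ferraro — Ferraro by 19–12.
Zhou vs Yilmaz: 5 for Zhou, 26 for Yilmaz — Yilmaz by 26–5.
Ferraro vs Yilmaz: 5+4+5 = 14 for Ferraro, 17 for Yilmaz — Yilmaz by 17–14.
Zhou is beaten in every head-to-head and is the Condorcet loser.

Zhou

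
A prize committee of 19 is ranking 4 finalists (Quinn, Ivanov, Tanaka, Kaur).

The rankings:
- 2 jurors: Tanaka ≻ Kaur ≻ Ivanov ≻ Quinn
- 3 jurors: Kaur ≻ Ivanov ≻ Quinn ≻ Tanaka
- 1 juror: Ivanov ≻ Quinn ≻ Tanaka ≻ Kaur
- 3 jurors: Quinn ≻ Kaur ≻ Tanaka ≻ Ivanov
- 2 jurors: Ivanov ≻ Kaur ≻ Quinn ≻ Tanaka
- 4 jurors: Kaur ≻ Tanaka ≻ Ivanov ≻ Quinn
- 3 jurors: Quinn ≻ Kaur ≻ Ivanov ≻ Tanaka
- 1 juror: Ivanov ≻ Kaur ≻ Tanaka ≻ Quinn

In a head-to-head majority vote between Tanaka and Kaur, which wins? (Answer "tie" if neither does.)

Kaur

Ballots ranking Tanaka above Kaur: 2 + 1 = 3.
Ballots ranking Kaur above Tanaka: 19 − 3 = 16.
Kaur wins the head-to-head 16–3.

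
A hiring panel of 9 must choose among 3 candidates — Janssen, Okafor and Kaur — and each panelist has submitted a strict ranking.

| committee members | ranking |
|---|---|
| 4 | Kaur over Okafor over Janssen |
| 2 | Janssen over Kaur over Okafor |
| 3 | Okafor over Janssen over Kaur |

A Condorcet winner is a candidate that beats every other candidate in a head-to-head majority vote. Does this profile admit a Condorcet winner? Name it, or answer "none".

none

Pairwise majorities:
Janssen vs Okafor: Janssen preferred on 2 ballots; Okafor wins 7–2.
Janssen vs Kaur: 5 to 4, Janssen.
Okafor vs Kaur: 3 to 6, Kaur.
Each candidate drops at least one matchup (Janssen loses to Okafor; Okafor loses to Kaur; Kaur loses to Janssen); the cycle Janssen beats Kaur beats Okafor beats Janssen rules out a Condorcet winner.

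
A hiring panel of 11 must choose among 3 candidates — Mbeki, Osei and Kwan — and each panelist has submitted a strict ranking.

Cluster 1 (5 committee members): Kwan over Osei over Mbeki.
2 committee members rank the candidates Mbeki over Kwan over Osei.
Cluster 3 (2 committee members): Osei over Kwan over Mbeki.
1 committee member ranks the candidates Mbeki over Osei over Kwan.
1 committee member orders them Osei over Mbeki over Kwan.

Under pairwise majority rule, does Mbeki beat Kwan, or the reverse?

Ballots ranking Mbeki above Kwan: 2 + 1 + 1 = 4.
Ballots ranking Kwan above Mbeki: 11 − 4 = 7.
Kwan wins the head-to-head 7–4.

Kwan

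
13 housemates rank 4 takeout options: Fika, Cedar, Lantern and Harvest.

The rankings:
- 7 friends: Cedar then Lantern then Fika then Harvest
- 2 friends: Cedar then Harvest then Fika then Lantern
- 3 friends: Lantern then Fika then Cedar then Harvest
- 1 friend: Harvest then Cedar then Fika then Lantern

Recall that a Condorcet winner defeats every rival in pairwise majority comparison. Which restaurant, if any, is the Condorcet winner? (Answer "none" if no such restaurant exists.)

Cedar

Check each pair by majority over 13 ballots:
Fika vs Cedar: Cedar, 10–3.
Fika–Lantern: Lantern 10–3.
Fika vs Harvest: Fika, 10–3.
Cedar vs Lantern: Cedar, 10–3.
Cedar vs Harvest: Cedar, 12–1.
Lantern vs Harvest: Lantern, 10–3.
Cedar beats each of Fika, Lantern, Harvest — Cedar is the Condorcet winner.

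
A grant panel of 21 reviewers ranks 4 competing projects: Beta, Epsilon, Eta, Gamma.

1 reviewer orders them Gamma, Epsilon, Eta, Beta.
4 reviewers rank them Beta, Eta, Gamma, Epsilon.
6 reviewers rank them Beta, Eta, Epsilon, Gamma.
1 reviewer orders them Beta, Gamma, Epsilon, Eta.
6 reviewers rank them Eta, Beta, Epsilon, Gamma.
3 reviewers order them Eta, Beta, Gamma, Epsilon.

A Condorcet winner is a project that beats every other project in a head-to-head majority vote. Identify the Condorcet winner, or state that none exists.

Beta

Head-to-head results (21 reviewers):
Beta–Epsilon: Beta 20–1.
Beta vs Eta: Beta, 11–10.
Beta vs Gamma: Beta, 20–1.
Epsilon–Eta: Eta 19–2.
Epsilon–Gamma: Epsilon 12–9.
Eta vs Gamma: Eta wins 19–2.
Only Beta has no losses; Beta is the Condorcet winner.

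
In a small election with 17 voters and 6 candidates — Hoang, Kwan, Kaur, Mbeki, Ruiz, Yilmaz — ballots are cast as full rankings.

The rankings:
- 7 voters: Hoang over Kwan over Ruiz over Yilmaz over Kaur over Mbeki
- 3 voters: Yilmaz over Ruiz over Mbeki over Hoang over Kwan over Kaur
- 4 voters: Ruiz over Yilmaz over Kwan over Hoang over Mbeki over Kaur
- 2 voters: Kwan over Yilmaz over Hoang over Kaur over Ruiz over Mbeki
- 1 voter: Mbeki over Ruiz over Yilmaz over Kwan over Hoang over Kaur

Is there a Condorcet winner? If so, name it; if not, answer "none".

none

Check each pair by majority over 17 ballots:
Hoang vs Kwan: 10 to 7, Hoang.
Hoang vs Kaur: 7+3+4+2+1 = 17 for Hoang, 0 for Kaur — Hoang by 17–0.
Hoang vs Mbeki: 13 to 4, Hoang.
Hoang vs Ruiz: 9 to 8, Hoang.
Hoang vs Yilmaz: Hoang preferred on 7 ballots; Yilmaz wins 10–7.
Kwan vs Kaur: 17 to 0, Kwan.
Kwan vs Mbeki: Kwan preferred on 7+4+2 = 13 ballots; Kwan wins 13–4.
Kwan vs Ruiz: 7+2 = 9 for Kwan, 8 for Ruiz — Kwan by 9–8.
Kwan vs Yilmaz: Kwan is ranked higher on 7+2 = 9 ballots, Yilmaz on 8. Kwan wins 9–8.
Kaur vs Mbeki: Kaur preferred on 7+2 = 9 ballots; Kaur wins 9–8.
Kaur vs Ruiz: 2 to 15, Ruiz.
Kaur vs Yilmaz: Kaur preferred on 0 ballots; Yilmaz wins 17–0.
Mbeki vs Ruiz: 1 for Mbeki, 16 for Ruiz — Ruiz by 16–1.
Mbeki vs Yilmaz: Mbeki preferred on 1 ballot; Yilmaz wins 16–1.
Ruiz vs Yilmaz: Ruiz preferred on 7+4+1 = 12 ballots; Ruiz wins 12–5.
Each candidate drops at least one matchup (Hoang loses to Yilmaz; Kwan loses to Hoang; Kaur loses to Hoang; Mbeki loses to Hoang; Ruiz loses to Hoang; Yilmaz loses to Kwan); the cycle Hoang beats Kwan beats Yilmaz beats Hoang rules out a Condorcet winner.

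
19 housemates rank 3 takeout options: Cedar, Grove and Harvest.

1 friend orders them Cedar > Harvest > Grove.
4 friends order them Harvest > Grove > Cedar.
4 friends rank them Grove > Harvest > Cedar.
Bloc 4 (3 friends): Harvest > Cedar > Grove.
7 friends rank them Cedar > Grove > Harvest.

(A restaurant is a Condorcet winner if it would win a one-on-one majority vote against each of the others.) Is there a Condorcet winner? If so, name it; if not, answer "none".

none

Check each pair by majority over 19 ballots:
Cedar–Grove: Cedar 11–8.
Cedar vs Harvest: Harvest, 11–8.
Grove–Harvest: Grove 11–8.
Each restaurant drops at least one matchup (Cedar loses to Harvest; Grove loses to Cedar; Harvest loses to Grove); the cycle Cedar beats Grove beats Harvest beats Cedar rules out a Condorcet winner.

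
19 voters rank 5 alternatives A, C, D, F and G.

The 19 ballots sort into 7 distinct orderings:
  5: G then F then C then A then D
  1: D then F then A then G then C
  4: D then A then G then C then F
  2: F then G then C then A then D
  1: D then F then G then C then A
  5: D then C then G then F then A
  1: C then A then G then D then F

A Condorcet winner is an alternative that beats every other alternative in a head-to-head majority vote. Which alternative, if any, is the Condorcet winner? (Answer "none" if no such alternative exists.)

D

Pairwise majorities:
A vs C: 5 to 14, C.
A vs D: 8 to 11, D.
A vs F: 5 to 14, F.
A vs G: 6 to 13, G.
C vs D: 8 to 11, D.
C vs F: C preferred on 4+5+1 = 10 ballots; C wins 10–9.
C vs G: C preferred on 5+1 = 6 ballots; G wins 13–6.
D vs F: 12 to 7, D.
D vs G: 1+4+1+5 = 11 for D, 8 for G — D by 11–8.
F vs G: 4 to 15, G.
D beats each of A, C, F, G — D is the Condorcet winner.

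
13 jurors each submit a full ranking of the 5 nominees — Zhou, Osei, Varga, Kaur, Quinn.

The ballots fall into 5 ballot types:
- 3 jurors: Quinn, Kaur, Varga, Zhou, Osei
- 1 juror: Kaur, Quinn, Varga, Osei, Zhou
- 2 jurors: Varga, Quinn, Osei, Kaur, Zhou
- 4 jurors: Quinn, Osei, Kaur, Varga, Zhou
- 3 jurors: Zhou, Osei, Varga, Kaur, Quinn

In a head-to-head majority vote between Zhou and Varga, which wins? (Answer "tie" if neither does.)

Varga

Ballots ranking Zhou above Varga: 3.
Ballots ranking Varga above Zhou: 13 − 3 = 10.
Varga wins the head-to-head 10–3.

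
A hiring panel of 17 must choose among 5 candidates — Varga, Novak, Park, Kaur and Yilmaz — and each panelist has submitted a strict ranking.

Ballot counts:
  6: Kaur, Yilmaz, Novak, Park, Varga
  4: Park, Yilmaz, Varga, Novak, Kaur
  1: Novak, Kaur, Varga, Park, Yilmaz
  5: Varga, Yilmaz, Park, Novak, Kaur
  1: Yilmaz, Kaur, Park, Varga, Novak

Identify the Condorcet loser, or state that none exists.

Head-to-head results (17 committee members):
Varga–Novak: Varga 10–7.
Varga vs Park: Park wins 11–6.
Varga vs Kaur: Varga is ranked higher on 4+5 = 9 ballots, Kaur on 8. Varga wins 9–8.
Varga vs Yilmaz: 1+5 = 6 for Varga, 11 for Yilmaz — Yilmaz by 11–6.
Novak vs Park: Novak is ranked higher on 6+1 = 7 ballots, Park on 10. Park wins 10–7.
Novak vs Kaur: Novak, 10–7.
Novak vs Yilmaz: Yilmaz wins 16–1.
Park vs Kaur: 9 to 8, Park.
Park vs Yilmaz: 5 to 12, Yilmaz.
Kaur vs Yilmaz: 7 to 10, Yilmaz.
Only Kaur has no wins; Kaur is the Condorcet loser.

Kaur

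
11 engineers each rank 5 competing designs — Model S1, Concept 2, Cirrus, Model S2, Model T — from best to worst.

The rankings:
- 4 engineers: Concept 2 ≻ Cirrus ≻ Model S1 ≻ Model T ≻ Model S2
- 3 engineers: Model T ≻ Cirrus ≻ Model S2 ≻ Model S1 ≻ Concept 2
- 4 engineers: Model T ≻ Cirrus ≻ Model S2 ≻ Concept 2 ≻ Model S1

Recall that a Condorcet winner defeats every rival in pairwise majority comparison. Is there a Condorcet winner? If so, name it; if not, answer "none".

Model T

Head-to-head results (11 engineers):
Model S1 vs Concept 2: 3 for Model S1, 8 for Concept 2 — Concept 2 by 8–3.
Model S1 vs Cirrus: 0 for Model S1, 11 for Cirrus — Cirrus by 11–0.
Model S1 vs Model S2: Model S1 is ranked higher on 4 ballots, Model S2 on 7. Model S2 wins 7–4.
Model S1 vs Model T: Model S1 is ranked higher on 4 ballots, Model T on 7. Model T wins 7–4.
Concept 2 vs Cirrus: 4 to 7, Cirrus.
Concept 2 vs Model S2: Concept 2 is ranked higher on 4 ballots, Model S2 on 7. Model S2 wins 7–4.
Concept 2 vs Model T: 4 to 7, Model T.
Cirrus vs Model S2: 11 to 0, Cirrus.
Cirrus vs Model T: Cirrus preferred on 4 ballots; Model T wins 7–4.
Model S2 vs Model T: Model S2 is ranked higher on 0 ballots, Model T on 11. Model T wins 11–0.
Model T defeats every rival head-to-head and is the Condorcet winner.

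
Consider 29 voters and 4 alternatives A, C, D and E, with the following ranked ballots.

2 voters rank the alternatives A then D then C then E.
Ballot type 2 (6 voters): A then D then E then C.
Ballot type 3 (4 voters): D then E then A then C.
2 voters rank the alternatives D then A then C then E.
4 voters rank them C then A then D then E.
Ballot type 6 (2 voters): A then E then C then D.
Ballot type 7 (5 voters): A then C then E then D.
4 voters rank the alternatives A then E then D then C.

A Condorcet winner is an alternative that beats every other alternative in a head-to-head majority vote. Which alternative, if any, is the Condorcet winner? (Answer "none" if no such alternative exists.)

A

Check each pair by majority over 29 ballots:
A vs C: A preferred on 25 ballots; A wins 25–4.
A vs D: 23 to 6, A.
A vs E: 25 to 4, A.
C vs D: 4+2+5 = 11 for C, 18 for D — D by 18–11.
C vs E: E wins 16–13.
D vs E: 2+6+4+2+4 = 18 for D, 11 for E — D by 18–11.
Only A has no losses; A is the Condorcet winner.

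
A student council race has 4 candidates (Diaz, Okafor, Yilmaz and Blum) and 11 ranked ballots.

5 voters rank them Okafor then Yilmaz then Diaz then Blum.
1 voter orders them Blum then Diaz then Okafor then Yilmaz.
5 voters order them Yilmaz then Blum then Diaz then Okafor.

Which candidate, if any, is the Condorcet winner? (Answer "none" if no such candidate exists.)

none

Head-to-head results (11 voters):
Diaz vs Okafor: 1+5 = 6 for Diaz, 5 for Okafor — Diaz by 6–5.
Diaz vs Yilmaz: 1 for Diaz, 10 for Yilmaz — Yilmaz by 10–1.
Diaz vs Blum: Diaz preferred on 5 ballots; Blum wins 6–5.
Okafor vs Yilmaz: Okafor is ranked higher on 5+1 = 6 ballots, Yilmaz on 5. Okafor wins 6–5.
Okafor vs Blum: 5 to 6, Blum.
Yilmaz vs Blum: Yilmaz is ranked higher on 5+5 = 10 ballots, Blum on 1. Yilmaz wins 10–1.
Every candidate loses at least once (Diaz loses to Yilmaz; Okafor loses to Diaz; Yilmaz loses to Okafor; Blum loses to Yilmaz). The majority relation contains the cycle Diaz → Okafor → Yilmaz → Diaz, so there is no Condorcet winner.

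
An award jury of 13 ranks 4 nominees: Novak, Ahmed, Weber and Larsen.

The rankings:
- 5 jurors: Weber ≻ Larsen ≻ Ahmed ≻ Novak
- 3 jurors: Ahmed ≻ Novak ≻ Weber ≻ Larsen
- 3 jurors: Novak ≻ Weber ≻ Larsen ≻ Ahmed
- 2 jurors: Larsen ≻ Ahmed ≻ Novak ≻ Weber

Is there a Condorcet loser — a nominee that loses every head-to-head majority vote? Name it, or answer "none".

none

Head-to-head results (13 jurors):
Novak vs Ahmed: Novak preferred on 3 ballots; Ahmed wins 10–3.
Novak vs Weber: 8 to 5, Novak.
Novak vs Larsen: 3+3 = 6 for Novak, 7 for Larsen — Larsen by 7–6.
Ahmed vs Weber: Weber, 8–5.
Ahmed vs Larsen: Larsen wins 10–3.
Weber vs Larsen: Weber preferred on 5+3+3 = 11 ballots; Weber wins 11–2.
Every nominee wins at least one matchup (Novak beats Weber; Ahmed beats Novak; Weber beats Ahmed; Larsen beats Novak), so there is no Condorcet loser.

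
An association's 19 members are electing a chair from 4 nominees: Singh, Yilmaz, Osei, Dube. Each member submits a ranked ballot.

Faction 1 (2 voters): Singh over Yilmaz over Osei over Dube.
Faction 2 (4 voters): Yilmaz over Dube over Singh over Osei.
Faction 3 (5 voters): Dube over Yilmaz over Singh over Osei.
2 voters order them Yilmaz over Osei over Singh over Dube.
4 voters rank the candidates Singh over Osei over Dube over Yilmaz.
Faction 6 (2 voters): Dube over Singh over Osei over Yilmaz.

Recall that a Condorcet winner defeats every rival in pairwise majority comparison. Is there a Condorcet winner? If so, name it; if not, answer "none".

Pairwise majorities:
Singh–Yilmaz: Yilmaz 11–8.
Singh–Osei: Singh 17–2.
Singh vs Dube: Dube wins 11–8.
Yilmaz vs Osei: Yilmaz wins 13–6.
Yilmaz–Dube: Dube 11–8.
Osei vs Dube: Dube, 11–8.
Dube beats each of Singh, Yilmaz, Osei — Dube is the Condorcet winner.

Dube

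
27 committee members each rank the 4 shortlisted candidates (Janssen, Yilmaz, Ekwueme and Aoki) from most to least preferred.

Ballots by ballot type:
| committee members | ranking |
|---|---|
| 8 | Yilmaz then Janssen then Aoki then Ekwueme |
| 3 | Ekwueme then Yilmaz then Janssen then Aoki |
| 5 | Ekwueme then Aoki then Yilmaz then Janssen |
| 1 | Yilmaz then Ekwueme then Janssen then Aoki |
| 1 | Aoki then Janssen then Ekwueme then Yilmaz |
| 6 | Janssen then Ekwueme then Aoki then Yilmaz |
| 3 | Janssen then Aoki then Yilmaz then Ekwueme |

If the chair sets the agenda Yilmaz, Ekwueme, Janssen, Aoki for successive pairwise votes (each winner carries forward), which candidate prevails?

Janssen

Round 1: Yilmaz vs Ekwueme — 12–15, Ekwueme advances.
Round 2: Ekwueme vs Janssen — 9–18, Janssen advances.
Round 3: Janssen vs Aoki — 21–6, Janssen advances.
Janssen survives the agenda.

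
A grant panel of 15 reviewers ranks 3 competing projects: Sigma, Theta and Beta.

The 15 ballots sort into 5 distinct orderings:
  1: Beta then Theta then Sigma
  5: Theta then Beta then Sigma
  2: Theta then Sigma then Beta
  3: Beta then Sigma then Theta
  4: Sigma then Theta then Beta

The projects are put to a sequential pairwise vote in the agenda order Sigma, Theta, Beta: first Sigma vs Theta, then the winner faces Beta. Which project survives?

Round 1: Sigma vs Theta — 7–8, Theta advances.
Round 2: Theta vs Beta — 11–4, Theta advances.
Theta survives the agenda.

Theta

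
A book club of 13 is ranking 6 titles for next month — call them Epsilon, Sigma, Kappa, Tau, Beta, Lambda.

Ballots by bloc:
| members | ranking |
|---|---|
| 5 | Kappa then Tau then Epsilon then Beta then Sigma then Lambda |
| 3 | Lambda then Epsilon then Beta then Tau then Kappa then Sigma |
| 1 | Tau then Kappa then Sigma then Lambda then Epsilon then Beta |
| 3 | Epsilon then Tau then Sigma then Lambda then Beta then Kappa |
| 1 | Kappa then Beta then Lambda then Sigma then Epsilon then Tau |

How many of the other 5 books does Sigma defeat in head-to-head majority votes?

Sigma against each rival (13 members):
Sigma vs Epsilon: Sigma preferred on 1+1 = 2 ballots; Epsilon wins 11–2.
Sigma vs Kappa: Sigma preferred on 3 ballots; Kappa wins 10–3.
Sigma vs Tau: Tau wins 12–1.
Sigma vs Beta: 1+3 = 4 for Sigma, 9 for Beta — Beta by 9–4.
Sigma vs Lambda: Sigma is ranked higher on 5+1+3 = 9 ballots, Lambda on 4. Sigma wins 9–4.
Sigma beats Lambda; loses to Epsilon, Kappa, Tau, Beta — 1 pairwise win.

1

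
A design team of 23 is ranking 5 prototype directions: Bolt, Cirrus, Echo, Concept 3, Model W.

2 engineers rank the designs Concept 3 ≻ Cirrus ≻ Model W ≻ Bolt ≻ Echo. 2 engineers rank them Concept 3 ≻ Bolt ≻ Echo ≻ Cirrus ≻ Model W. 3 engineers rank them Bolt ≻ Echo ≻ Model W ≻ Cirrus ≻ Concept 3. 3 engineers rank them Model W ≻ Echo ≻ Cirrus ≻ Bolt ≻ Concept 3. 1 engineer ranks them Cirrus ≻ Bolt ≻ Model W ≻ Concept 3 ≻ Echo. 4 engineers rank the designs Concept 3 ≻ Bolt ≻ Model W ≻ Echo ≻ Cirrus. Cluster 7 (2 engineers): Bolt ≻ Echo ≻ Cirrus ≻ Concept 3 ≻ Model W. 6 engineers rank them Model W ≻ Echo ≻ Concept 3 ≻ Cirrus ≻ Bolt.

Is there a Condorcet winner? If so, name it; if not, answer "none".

none

Check each pair by majority over 23 ballots:
Bolt vs Cirrus: Bolt preferred on 2+3+4+2 = 11 ballots; Cirrus wins 12–11.
Bolt vs Echo: Bolt preferred on 2+2+3+1+4+2 = 14 ballots; Bolt wins 14–9.
Bolt–Concept 3: Concept 3 14–9.
Bolt vs Model W: 2+3+1+4+2 = 12 for Bolt, 11 for Model W — Bolt by 12–11.
Cirrus vs Echo: 3 to 20, Echo.
Cirrus–Concept 3: Concept 3 14–9.
Cirrus vs Model W: Model W wins 16–7.
Echo–Concept 3: Echo 14–9.
Echo vs Model W: Model W wins 16–7.
Concept 3 vs Model W: Model W, 13–10.
Each design drops at least one matchup (Bolt loses to Cirrus; Cirrus loses to Echo; Echo loses to Bolt; Concept 3 loses to Echo; Model W loses to Bolt); the cycle Bolt → Echo → Cirrus → Bolt rules out a Condorcet winner.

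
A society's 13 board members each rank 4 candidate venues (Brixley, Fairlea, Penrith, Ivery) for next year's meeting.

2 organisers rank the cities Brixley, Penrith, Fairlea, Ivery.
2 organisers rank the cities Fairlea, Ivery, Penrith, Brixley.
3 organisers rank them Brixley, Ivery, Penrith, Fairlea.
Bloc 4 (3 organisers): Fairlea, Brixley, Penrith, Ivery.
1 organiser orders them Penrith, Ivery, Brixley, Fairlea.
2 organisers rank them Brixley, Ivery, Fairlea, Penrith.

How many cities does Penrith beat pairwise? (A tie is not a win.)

0

Penrith against each rival (13 organisers):
Penrith vs Brixley: Brixley, 10–3.
Penrith–Fairlea: Fairlea 7–6.
Penrith vs Ivery: Penrith preferred on 2+3+1 = 6 ballots; Ivery wins 7–6.
Penrith beats no one; loses to Brixley, Fairlea, Ivery — 0 pairwise wins.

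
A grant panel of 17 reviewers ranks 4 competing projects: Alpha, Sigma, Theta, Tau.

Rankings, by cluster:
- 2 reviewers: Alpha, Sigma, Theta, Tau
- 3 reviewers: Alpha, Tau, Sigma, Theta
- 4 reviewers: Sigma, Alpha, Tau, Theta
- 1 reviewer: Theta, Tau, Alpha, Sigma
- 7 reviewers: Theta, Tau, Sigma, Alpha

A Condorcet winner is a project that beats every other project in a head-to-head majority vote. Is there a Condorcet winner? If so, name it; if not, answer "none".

Head-to-head results (17 reviewers):
Alpha–Sigma: Sigma 11–6.
Alpha vs Theta: Alpha is ranked higher on 2+3+4 = 9 ballots, Theta on 8. Alpha wins 9–8.
Alpha vs Tau: Alpha, 9–8.
Sigma–Theta: Sigma 9–8.
Sigma vs Tau: Sigma is ranked higher on 2+4 = 6 ballots, Tau on 11. Tau wins 11–6.
Theta vs Tau: Theta, 10–7.
No project is unbeaten: Alpha loses to Sigma; Sigma loses to Tau; Theta loses to Alpha; Tau loses to Alpha. In particular Alpha > Tau > Sigma > Alpha is a majority cycle — no Condorcet winner exists.

none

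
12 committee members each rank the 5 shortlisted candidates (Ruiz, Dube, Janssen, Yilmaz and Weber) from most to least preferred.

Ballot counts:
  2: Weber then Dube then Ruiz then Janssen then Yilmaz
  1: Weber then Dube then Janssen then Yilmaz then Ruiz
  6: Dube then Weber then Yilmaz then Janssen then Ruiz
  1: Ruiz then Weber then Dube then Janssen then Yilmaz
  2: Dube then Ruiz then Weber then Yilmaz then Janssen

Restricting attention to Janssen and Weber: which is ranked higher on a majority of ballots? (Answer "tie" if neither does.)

No ballot ranks Janssen above Weber: 0.
Ballots ranking Weber above Janssen: 12 − 0 = 12.
Weber wins the head-to-head 12–0.

Weber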